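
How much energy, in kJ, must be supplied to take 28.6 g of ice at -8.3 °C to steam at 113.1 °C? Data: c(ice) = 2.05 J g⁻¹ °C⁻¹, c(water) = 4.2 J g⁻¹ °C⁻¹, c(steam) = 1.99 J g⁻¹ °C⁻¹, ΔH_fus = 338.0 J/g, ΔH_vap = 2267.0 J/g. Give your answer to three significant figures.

q1 (heat ice -8.3→0.0 °C): 28.6 × 2.05 × 8.3 = 487 J
q2 (melt at 0 °C): 28.6 × 338.0 = 9667 J
q3 (heat water 0.0→100.0 °C): 28.6 × 4.2 × 100.0 = 12012 J
q4 (vaporize at 100 °C): 28.6 × 2267.0 = 64836 J
q5 (heat steam 100.0→113.1 °C): 28.6 × 1.99 × 13.1 = 746 J
Total: 487 + 9667 + 12012 + 64836 + 746 = 87748 J = 87.7 kJ

q = 87.7 kJ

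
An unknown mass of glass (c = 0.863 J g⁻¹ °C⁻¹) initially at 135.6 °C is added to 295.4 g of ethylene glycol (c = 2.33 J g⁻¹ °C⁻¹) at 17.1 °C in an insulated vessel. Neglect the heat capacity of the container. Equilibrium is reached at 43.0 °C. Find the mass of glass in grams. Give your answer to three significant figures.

m = 223 g

q_gained = (295.4 × 2.33) × (43.0 − 17.1) = 17830 J
q_lost = m × 0.863 × (135.6 − 43.0) = 79.9138 m
m = 17830 / 79.9138 = 223 g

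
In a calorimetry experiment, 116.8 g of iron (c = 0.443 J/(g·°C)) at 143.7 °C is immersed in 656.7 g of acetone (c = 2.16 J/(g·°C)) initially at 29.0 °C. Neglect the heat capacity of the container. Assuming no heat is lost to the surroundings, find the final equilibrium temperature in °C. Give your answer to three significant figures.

Heat lost by iron = heat gained by acetone.
(116.8)(0.443)(143.7 − T) = (656.7)(2.16)(T − 29.0)
51.7424 (143.7 − T) = 1418.472 (T − 29.0)
7435.4 − 51.7424 T = 1418.472 T − 41136
48571.4 = 1470.2144 T
T = 33.04 °C

T_f = 33.0 °C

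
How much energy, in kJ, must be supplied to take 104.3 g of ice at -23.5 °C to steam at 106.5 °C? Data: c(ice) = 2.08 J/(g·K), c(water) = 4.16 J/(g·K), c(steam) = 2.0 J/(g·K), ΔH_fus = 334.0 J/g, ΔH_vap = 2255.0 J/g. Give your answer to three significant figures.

q1 (heat ice -23.5→0.0 °C): 104.3 × 2.08 × 23.5 = 5098 J
q2 (melt at 0 °C): 104.3 × 334.0 = 34836 J
q3 (heat water 0.0→100.0 °C): 104.3 × 4.16 × 100.0 = 43389 J
q4 (vaporize at 100 °C): 104.3 × 2255.0 = 235197 J
q5 (heat steam 100.0→106.5 °C): 104.3 × 2.0 × 6.5 = 1356 J
Total: 5098 + 34836 + 43389 + 235197 + 1356 = 319876 J = 320 kJ

q = 320 kJ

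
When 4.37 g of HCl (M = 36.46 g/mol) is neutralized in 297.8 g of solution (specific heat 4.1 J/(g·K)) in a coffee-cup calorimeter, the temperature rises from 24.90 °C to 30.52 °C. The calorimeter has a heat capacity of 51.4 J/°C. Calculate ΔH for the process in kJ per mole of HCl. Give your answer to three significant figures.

|ΔT| = |30.52 − 24.90| = 5.62 °C
|q_surr| = (297.8 × 4.1 + 51.4) × 5.62 = 1272.38 × 5.62 = 7150.8 J
n(HCl) = 4.37 / 36.46 = 0.11986 mol
Temperature rose, so q_rxn = −|q_surr| = -7.1508 kJ
ΔH = q_rxn / n = -59.66 kJ/mol

ΔH = -59.7 kJ/mol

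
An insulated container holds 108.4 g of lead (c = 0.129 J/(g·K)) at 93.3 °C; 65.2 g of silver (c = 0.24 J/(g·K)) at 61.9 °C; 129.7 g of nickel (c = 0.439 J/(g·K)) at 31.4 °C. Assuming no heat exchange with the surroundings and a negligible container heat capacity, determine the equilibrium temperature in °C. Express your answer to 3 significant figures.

Σ mᵢcᵢ(T − Tᵢ) = 0  ⇒  T = Σ mᵢcᵢTᵢ / Σ mᵢcᵢ
Σ mᵢcᵢ = 108.4×0.129 + 65.2×0.24 + 129.7×0.439 = 86.5699
Σ mᵢcᵢTᵢ = 13.9836×93.3 + 15.648×61.9 + 56.9383×31.4 = 4061.1
T = 4061.1 / 86.5699 = 46.91 °C

T_f = 46.9 °C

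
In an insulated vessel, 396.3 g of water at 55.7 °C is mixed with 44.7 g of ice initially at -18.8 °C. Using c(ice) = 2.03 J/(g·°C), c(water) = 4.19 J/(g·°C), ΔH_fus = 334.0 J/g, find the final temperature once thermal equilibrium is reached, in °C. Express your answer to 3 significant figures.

Heat to bring ice to 0 °C and melt it: q₁ = 44.7×2.03×18.8 + 44.7×334.0 = 16636 J
Heat the water can supply cooling to 0 °C: 396.3×4.19×55.7 = 92489.7 J > q₁, so all ice melts.
Energy balance: 396.3×4.19×(55.7 − T) = 16636 + 44.7×4.19×(T − 0)
1660.497(55.7 − T) = 16636 + 187.293 T
92489.7 − 16636 = 1847.790 T
T = 75853.7 / 1847.790 = 41.05 °C

T_f = 41.1 °C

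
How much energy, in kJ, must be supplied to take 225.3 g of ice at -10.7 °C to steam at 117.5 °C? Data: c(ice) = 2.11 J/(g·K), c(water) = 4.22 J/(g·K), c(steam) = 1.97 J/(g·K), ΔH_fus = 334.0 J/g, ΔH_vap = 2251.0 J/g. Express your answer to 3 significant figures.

q1 (heat ice -10.7→0.0 °C): 225.3 × 2.11 × 10.7 = 5087 J
q2 (melt at 0 °C): 225.3 × 334.0 = 75250 J
q3 (heat water 0.0→100.0 °C): 225.3 × 4.22 × 100.0 = 95077 J
q4 (vaporize at 100 °C): 225.3 × 2251.0 = 507150 J
q5 (heat steam 100.0→117.5 °C): 225.3 × 1.97 × 17.5 = 7767 J
Total: 5087 + 75250 + 95077 + 507150 + 7767 = 690331 J = 690 kJ

q = 690 kJ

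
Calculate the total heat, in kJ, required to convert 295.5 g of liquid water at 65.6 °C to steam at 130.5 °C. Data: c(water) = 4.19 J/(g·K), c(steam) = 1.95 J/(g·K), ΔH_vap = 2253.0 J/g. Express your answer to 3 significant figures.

q = 726 kJ

q1 (heat water 65.6→100.0 °C): 295.5 × 4.19 × 34.4 = 42592 J
q2 (vaporize at 100 °C): 295.5 × 2253.0 = 665762 J
q3 (heat steam 100.0→130.5 °C): 295.5 × 1.95 × 30.5 = 17575 J
Total: 42592 + 665762 + 17575 = 725929 J = 726 kJ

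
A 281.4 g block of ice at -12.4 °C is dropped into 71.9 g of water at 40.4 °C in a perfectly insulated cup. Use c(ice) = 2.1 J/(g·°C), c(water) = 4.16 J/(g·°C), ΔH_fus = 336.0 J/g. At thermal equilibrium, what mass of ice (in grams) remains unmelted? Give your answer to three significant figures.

Heat to warm all ice to 0 °C: 281.4×2.1×12.4 = 7327.7 J
Heat released by water cooling to 0 °C: 71.9×4.16×40.4 = 12084 J
12084 J < 7327.7 + 281.4×336.0 = 101878.1 J, so not all ice melts; final T = 0 °C.
Heat left for melting: 12084 − 7327.7 = 4756.3 J
Mass melted = 4756.3 / 336.0 = 14.16 g
Ice remaining = 281.4 − 14.16 = 267.24 g

m_ice remaining = 267 g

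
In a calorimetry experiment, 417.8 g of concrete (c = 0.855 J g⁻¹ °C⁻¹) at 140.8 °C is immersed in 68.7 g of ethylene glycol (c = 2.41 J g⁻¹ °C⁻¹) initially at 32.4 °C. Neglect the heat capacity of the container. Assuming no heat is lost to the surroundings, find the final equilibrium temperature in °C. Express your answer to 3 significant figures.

Heat lost by concrete = heat gained by ethylene glycol.
(417.8)(0.855)(140.8 − T) = (68.7)(2.41)(T − 32.4)
357.219 (140.8 − T) = 165.567 (T − 32.4)
50296 − 357.219 T = 165.567 T − 5364.4
55660.4 = 522.786 T
T = 106.47 °C

T_f = 106 °C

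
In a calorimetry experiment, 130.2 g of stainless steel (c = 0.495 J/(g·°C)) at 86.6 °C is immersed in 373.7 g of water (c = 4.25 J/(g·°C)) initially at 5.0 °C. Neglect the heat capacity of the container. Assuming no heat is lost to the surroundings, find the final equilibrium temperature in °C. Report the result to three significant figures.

Heat lost by stainless steel = heat gained by water.
(130.2)(0.495)(86.6 − T) = (373.7)(4.25)(T − 5.0)
64.449 (86.6 − T) = 1588.225 (T − 5.0)
5581.3 − 64.449 T = 1588.225 T − 7941.1
13522.4 = 1652.674 T
T = 8.182 °C

T_f = 8.18 °C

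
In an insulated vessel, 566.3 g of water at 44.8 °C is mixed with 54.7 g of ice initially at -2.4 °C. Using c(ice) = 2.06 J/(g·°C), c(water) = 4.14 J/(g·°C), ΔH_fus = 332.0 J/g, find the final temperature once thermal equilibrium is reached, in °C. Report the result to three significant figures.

Heat to bring ice to 0 °C and melt it: q₁ = 54.7×2.06×2.4 + 54.7×332.0 = 18431 J
Heat the water can supply cooling to 0 °C: 566.3×4.14×44.8 = 105033 J > q₁, so all ice melts.
Energy balance: 566.3×4.14×(44.8 − T) = 18431 + 54.7×4.14×(T − 0)
2344.482(44.8 − T) = 18431 + 226.458 T
105033 − 18431 = 2570.940 T
T = 86602 / 2570.940 = 33.68 °C

T_f = 33.7 °C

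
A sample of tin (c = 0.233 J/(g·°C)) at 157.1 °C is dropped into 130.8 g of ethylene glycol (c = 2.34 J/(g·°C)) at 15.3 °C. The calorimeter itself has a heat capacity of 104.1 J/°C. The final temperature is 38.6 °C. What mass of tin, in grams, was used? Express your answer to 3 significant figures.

m = 346 g

q_gained = (130.8 × 2.34 + 104.1) × (38.6 − 15.3) = 9557 J
q_lost = m × 0.233 × (157.1 − 38.6) = 27.6105 m
m = 9557 / 27.6105 = 346 g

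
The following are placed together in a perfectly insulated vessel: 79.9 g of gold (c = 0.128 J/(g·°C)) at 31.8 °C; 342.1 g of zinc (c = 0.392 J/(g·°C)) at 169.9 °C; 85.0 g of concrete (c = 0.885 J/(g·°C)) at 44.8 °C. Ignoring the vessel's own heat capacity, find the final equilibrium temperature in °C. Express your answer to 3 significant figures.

T_f = 121 °C

Σ mᵢcᵢ(T − Tᵢ) = 0  ⇒  T = Σ mᵢcᵢTᵢ / Σ mᵢcᵢ
Σ mᵢcᵢ = 79.9×0.128 + 342.1×0.392 + 85.0×0.885 = 219.5554
Σ mᵢcᵢTᵢ = 10.2272×31.8 + 134.1032×169.9 + 75.225×44.8 = 26479
T = 26479 / 219.5554 = 120.6 °C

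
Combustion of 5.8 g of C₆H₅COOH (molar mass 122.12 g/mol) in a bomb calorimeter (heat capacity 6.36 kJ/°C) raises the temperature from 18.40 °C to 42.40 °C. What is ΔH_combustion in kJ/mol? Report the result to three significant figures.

ΔH = -3210 kJ/mol

ΔT = 42.40 − 18.40 = 24.00 °C
q_cal = C_cal × ΔT = 6.36 × 24.00 = 152.64 kJ
n = 5.8 / 122.12 = 0.04749 mol
q_rxn = −q_cal = -152.64 kJ
ΔH = -152.64 / 0.04749 = -3214 kJ/mol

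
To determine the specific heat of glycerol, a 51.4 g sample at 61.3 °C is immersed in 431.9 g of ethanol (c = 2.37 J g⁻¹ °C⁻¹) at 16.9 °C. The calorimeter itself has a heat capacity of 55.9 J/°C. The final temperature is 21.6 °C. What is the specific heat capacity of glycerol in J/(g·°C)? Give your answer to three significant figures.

c = 2.49 J/(g·°C)

q_gained = (431.9 × 2.37 + 55.9) × (21.6 − 16.9) = 5074 J
q_lost = 51.4 × c × (61.3 − 21.6) = 2040.58 c
Set equal: c = 5074 / 2040.58 = 2.49 J/(g·°C)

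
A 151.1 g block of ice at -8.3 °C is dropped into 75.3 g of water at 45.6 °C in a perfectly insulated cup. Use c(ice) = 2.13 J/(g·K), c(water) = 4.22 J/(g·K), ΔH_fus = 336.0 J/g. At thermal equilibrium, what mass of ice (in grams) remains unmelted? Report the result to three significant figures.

m_ice remaining = 116 g

Heat to warm all ice to 0 °C: 151.1×2.13×8.3 = 2671.3 J
Heat released by water cooling to 0 °C: 75.3×4.22×45.6 = 14490 J
14490 J < 2671.3 + 151.1×336.0 = 53440.9 J, so not all ice melts; final T = 0 °C.
Heat left for melting: 14490 − 2671.3 = 11818.7 J
Mass melted = 11818.7 / 336.0 = 35.17 g
Ice remaining = 151.1 − 35.17 = 115.93 g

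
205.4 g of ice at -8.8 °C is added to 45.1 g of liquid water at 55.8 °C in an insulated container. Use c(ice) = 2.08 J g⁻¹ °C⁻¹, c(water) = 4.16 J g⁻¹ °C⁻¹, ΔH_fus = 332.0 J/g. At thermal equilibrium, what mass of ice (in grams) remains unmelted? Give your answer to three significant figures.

m_ice remaining = 185 g

Heat to warm all ice to 0 °C: 205.4×2.08×8.8 = 3759.6 J
Heat released by water cooling to 0 °C: 45.1×4.16×55.8 = 10469 J
10469 J < 3759.6 + 205.4×332.0 = 71952.4 J, so not all ice melts; final T = 0 °C.
Heat left for melting: 10469 − 3759.6 = 6709.4 J
Mass melted = 6709.4 / 332.0 = 20.21 g
Ice remaining = 205.4 − 20.21 = 185.19 g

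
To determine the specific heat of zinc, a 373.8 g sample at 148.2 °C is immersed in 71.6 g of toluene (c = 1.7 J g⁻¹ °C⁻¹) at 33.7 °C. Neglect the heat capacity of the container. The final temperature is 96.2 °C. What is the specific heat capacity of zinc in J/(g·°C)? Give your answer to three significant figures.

q_gained = (71.6 × 1.7) × (96.2 − 33.7) = 7608 J
q_lost = 373.8 × c × (148.2 − 96.2) = 19437.6 c
Set equal: c = 7608 / 19437.6 = 0.391 J/(g·°C)

c = 0.391 J/(g·°C)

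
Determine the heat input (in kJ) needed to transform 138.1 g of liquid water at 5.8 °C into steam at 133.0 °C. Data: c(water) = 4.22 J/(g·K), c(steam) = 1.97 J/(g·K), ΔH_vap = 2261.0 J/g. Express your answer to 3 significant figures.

q = 376 kJ

q1 (heat water 5.8→100.0 °C): 138.1 × 4.22 × 94.2 = 54898 J
q2 (vaporize at 100 °C): 138.1 × 2261.0 = 312244 J
q3 (heat steam 100.0→133.0 °C): 138.1 × 1.97 × 33.0 = 8978 J
Total: 54898 + 312244 + 8978 = 376120 J = 376 kJ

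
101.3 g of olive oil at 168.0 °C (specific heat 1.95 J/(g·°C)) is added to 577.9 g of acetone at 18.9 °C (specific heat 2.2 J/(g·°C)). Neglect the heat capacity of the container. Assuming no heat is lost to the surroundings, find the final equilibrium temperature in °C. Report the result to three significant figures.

Heat lost by olive oil = heat gained by acetone.
(101.3)(1.95)(168.0 − T) = (577.9)(2.2)(T − 18.9)
197.535 (168.0 − T) = 1271.38 (T − 18.9)
33186 − 197.535 T = 1271.38 T − 24029
57215 = 1468.915 T
T = 38.95 °C

T_f = 39.0 °C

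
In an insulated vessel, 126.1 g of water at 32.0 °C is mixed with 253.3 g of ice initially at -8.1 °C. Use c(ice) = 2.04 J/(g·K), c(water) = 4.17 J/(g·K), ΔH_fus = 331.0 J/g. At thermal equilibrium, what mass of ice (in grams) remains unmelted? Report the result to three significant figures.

m_ice remaining = 215 g

Heat to warm all ice to 0 °C: 253.3×2.04×8.1 = 4185.5 J
Heat released by water cooling to 0 °C: 126.1×4.17×32.0 = 16827 J
16827 J < 4185.5 + 253.3×331.0 = 88027.8 J, so not all ice melts; final T = 0 °C.
Heat left for melting: 16827 − 4185.5 = 12641.5 J
Mass melted = 12641.5 / 331.0 = 38.19 g
Ice remaining = 253.3 − 38.19 = 215.11 g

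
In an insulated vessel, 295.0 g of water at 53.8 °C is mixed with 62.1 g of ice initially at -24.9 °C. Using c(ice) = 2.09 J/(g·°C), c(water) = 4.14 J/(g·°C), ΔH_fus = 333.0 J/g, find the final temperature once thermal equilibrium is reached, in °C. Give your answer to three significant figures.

T_f = 28.3 °C

Heat to bring ice to 0 °C and melt it: q₁ = 62.1×2.09×24.9 + 62.1×333.0 = 23911 J
Heat the water can supply cooling to 0 °C: 295.0×4.14×53.8 = 65705.9 J > q₁, so all ice melts.
Energy balance: 295.0×4.14×(53.8 − T) = 23911 + 62.1×4.14×(T − 0)
1221.3(53.8 − T) = 23911 + 257.094 T
65705.9 − 23911 = 1478.394 T
T = 41794.9 / 1478.394 = 28.27 °C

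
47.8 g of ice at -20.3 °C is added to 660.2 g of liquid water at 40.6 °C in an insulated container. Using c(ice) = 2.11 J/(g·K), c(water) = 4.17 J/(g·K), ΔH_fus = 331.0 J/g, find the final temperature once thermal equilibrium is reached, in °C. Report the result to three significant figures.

T_f = 31.8 °C

Heat to bring ice to 0 °C and melt it: q₁ = 47.8×2.11×20.3 + 47.8×331.0 = 17869 J
Heat the water can supply cooling to 0 °C: 660.2×4.17×40.6 = 111773 J > q₁, so all ice melts.
Energy balance: 660.2×4.17×(40.6 − T) = 17869 + 47.8×4.17×(T − 0)
2753.034(40.6 − T) = 17869 + 199.326 T
111773 − 17869 = 2952.360 T
T = 93904 / 2952.360 = 31.81 °C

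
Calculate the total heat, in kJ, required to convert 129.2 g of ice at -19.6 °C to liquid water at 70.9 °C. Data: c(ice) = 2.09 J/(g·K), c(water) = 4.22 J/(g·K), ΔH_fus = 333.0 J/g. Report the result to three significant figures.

q = 87.0 kJ

q1 (heat ice -19.6→0.0 °C): 129.2 × 2.09 × 19.6 = 5293 J
q2 (melt at 0 °C): 129.2 × 333.0 = 43024 J
q3 (heat water 0.0→70.9 °C): 129.2 × 4.22 × 70.9 = 38656 J
Total: 5293 + 43024 + 38656 = 86973 J = 87.0 kJ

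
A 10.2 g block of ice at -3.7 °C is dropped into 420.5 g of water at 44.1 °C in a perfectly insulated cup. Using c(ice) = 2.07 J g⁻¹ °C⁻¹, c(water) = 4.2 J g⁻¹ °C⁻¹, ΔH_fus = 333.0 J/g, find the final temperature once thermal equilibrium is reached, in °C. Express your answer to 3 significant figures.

Heat to bring ice to 0 °C and melt it: q₁ = 10.2×2.07×3.7 + 10.2×333.0 = 3474.7 J
Heat the water can supply cooling to 0 °C: 420.5×4.2×44.1 = 77885.0 J > q₁, so all ice melts.
Energy balance: 420.5×4.2×(44.1 − T) = 3474.7 + 10.2×4.2×(T − 0)
1766.1(44.1 − T) = 3474.7 + 42.84 T
77885.0 − 3474.7 = 1808.94 T
T = 74410.3 / 1808.94 = 41.13 °C

T_f = 41.1 °C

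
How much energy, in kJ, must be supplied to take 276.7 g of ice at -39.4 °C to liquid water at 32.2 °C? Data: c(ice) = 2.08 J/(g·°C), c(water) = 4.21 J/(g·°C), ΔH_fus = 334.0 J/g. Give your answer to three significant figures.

q1 (heat ice -39.4→0.0 °C): 276.7 × 2.08 × 39.4 = 22676 J
q2 (melt at 0 °C): 276.7 × 334.0 = 92418 J
q3 (heat water 0.0→32.2 °C): 276.7 × 4.21 × 32.2 = 37510 J
Total: 22676 + 92418 + 37510 = 152604 J = 153 kJ

q = 153 kJ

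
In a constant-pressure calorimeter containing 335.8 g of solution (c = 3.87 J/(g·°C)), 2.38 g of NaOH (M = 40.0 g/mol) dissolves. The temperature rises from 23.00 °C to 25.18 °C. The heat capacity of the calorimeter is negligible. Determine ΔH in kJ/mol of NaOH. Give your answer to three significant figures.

ΔH = -47.6 kJ/mol

|ΔT| = |25.18 − 23.00| = 2.18 °C
|q_surr| = (335.8 × 3.87) × 2.18 = 1299.546 × 2.18 = 2833 J
n(NaOH) = 2.38 / 40.0 = 0.05950 mol
Temperature rose, so q_rxn = −|q_surr| = -2.833 kJ
ΔH = q_rxn / n = -47.61 kJ/mol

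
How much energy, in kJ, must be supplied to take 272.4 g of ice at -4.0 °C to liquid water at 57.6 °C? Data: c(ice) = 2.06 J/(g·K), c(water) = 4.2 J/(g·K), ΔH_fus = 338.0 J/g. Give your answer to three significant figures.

q1 (heat ice -4.0→0.0 °C): 272.4 × 2.06 × 4.0 = 2245 J
q2 (melt at 0 °C): 272.4 × 338.0 = 92071 J
q3 (heat water 0.0→57.6 °C): 272.4 × 4.2 × 57.6 = 65899 J
Total: 2245 + 92071 + 65899 = 160215 J = 160 kJ

q = 160 kJ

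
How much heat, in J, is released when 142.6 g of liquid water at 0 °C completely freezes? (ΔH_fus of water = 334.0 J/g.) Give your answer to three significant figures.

q = 47600 J

q = m × ΔH_fus = 142.6 × 334.0 = 47630 J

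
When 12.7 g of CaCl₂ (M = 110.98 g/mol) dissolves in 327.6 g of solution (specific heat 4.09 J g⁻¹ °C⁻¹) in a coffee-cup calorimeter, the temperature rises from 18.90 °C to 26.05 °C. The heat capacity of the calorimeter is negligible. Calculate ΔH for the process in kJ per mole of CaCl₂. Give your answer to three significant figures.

|ΔT| = |26.05 − 18.90| = 7.15 °C
|q_surr| = (327.6 × 4.09) × 7.15 = 1339.884 × 7.15 = 9580 J
n(CaCl₂) = 12.7 / 110.98 = 0.1144 mol
Temperature rose, so q_rxn = −|q_surr| = -9.580 kJ
ΔH = q_rxn / n = -83.74 kJ/mol

ΔH = -83.7 kJ/mol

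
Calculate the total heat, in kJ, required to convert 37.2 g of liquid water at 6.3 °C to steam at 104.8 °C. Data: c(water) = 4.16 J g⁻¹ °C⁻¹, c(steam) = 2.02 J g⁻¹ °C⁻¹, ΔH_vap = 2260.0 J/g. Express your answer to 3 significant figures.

q1 (heat water 6.3→100.0 °C): 37.2 × 4.16 × 93.7 = 14500 J
q2 (vaporize at 100 °C): 37.2 × 2260.0 = 84072 J
q3 (heat steam 100.0→104.8 °C): 37.2 × 2.02 × 4.8 = 361 J
Total: 14500 + 84072 + 361 = 98933 J = 98.9 kJ

q = 98.9 kJ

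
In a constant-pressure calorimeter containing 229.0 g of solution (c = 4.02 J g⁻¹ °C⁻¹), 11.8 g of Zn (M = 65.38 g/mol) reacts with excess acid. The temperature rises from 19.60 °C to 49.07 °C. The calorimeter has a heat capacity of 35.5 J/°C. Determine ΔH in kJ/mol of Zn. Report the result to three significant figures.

|ΔT| = |49.07 − 19.60| = 29.47 °C
|q_surr| = (229.0 × 4.02 + 35.5) × 29.47 = 956.08 × 29.47 = 28180 J
n(Zn) = 11.8 / 65.38 = 0.1805 mol
Temperature rose, so q_rxn = −|q_surr| = -28.18 kJ
ΔH = q_rxn / n = -156.1 kJ/mol

ΔH = -156 kJ/mol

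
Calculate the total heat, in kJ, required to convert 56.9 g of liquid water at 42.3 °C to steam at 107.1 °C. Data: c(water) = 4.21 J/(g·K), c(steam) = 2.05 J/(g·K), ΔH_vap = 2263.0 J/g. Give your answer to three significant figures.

q1 (heat water 42.3→100.0 °C): 56.9 × 4.21 × 57.7 = 13822 J
q2 (vaporize at 100 °C): 56.9 × 2263.0 = 128765 J
q3 (heat steam 100.0→107.1 °C): 56.9 × 2.05 × 7.1 = 828 J
Total: 13822 + 128765 + 828 = 143415 J = 143 kJ

q = 143 kJ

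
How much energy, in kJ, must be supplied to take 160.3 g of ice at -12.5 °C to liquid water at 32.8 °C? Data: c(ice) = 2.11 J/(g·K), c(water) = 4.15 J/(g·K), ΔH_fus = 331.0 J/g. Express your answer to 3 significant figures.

q = 79.1 kJ

q1 (heat ice -12.5→0.0 °C): 160.3 × 2.11 × 12.5 = 4228 J
q2 (melt at 0 °C): 160.3 × 331.0 = 53059 J
q3 (heat water 0.0→32.8 °C): 160.3 × 4.15 × 32.8 = 21820 J
Total: 4228 + 53059 + 21820 = 79107 J = 79.1 kJ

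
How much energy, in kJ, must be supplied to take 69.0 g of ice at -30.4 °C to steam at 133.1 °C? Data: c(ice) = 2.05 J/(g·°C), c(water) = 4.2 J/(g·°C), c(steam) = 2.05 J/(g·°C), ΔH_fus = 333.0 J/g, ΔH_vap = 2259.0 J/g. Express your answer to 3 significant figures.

q = 217 kJ

q1 (heat ice -30.4→0.0 °C): 69.0 × 2.05 × 30.4 = 4300 J
q2 (melt at 0 °C): 69.0 × 333.0 = 22977 J
q3 (heat water 0.0→100.0 °C): 69.0 × 4.2 × 100.0 = 28980 J
q4 (vaporize at 100 °C): 69.0 × 2259.0 = 155871 J
q5 (heat steam 100.0→133.1 °C): 69.0 × 2.05 × 33.1 = 4682 J
Total: 4300 + 22977 + 28980 + 155871 + 4682 = 216810 J = 217 kJ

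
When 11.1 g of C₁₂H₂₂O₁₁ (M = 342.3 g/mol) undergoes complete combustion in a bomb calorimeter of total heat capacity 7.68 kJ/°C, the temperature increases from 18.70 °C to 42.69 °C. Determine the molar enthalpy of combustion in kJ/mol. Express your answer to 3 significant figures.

ΔT = 42.69 − 18.70 = 23.99 °C
q_cal = C_cal × ΔT = 7.68 × 23.99 = 184.2432 kJ
n = 11.1 / 342.3 = 0.03243 mol
q_rxn = −q_cal = -184.2432 kJ
ΔH = -184.2432 / 0.03243 = -5681 kJ/mol

ΔH = -5680 kJ/mol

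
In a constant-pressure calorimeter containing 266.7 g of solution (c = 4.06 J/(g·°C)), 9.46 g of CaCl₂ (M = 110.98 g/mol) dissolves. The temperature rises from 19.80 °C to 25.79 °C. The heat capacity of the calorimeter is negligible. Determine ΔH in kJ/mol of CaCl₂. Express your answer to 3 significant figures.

ΔH = -76.1 kJ/mol

|ΔT| = |25.79 − 19.80| = 5.99 °C
|q_surr| = (266.7 × 4.06) × 5.99 = 1082.802 × 5.99 = 6486 J
n(CaCl₂) = 9.46 / 110.98 = 0.08524 mol
Temperature rose, so q_rxn = −|q_surr| = -6.486 kJ
ΔH = q_rxn / n = -76.09 kJ/mol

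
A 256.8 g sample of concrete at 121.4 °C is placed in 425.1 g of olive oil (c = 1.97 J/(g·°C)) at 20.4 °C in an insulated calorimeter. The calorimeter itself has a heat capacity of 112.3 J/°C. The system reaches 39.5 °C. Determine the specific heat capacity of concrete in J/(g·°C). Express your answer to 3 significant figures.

q_gained = (425.1 × 1.97 + 112.3) × (39.5 − 20.4) = 18140.2 J
q_lost = 256.8 × c × (121.4 − 39.5) = 21031.92 c
Set equal: c = 18140.2 / 21031.92 = 0.863 J/(g·°C)

c = 0.863 J/(g·°C)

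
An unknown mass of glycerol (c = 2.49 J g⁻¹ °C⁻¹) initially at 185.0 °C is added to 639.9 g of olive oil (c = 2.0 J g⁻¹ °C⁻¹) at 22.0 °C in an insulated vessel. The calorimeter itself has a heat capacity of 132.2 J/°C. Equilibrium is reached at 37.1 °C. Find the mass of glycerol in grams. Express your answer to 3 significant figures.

m = 57.9 g

q_gained = (639.9 × 2.0 + 132.2) × (37.1 − 22.0) = 21320 J
q_lost = m × 2.49 × (185.0 − 37.1) = 368.271 m
m = 21320 / 368.271 = 57.9 g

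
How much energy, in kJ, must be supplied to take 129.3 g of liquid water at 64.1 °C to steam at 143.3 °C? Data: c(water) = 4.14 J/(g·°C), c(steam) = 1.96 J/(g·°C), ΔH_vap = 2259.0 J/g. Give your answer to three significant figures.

q = 322 kJ

q1 (heat water 64.1→100.0 °C): 129.3 × 4.14 × 35.9 = 19217 J
q2 (vaporize at 100 °C): 129.3 × 2259.0 = 292089 J
q3 (heat steam 100.0→143.3 °C): 129.3 × 1.96 × 43.3 = 10973 J
Total: 19217 + 292089 + 10973 = 322279 J = 322 kJ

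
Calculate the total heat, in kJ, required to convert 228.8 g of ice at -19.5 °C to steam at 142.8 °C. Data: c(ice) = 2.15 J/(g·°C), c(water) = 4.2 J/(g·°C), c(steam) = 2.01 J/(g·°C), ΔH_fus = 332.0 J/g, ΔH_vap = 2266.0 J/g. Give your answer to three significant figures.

q1 (heat ice -19.5→0.0 °C): 228.8 × 2.15 × 19.5 = 9592 J
q2 (melt at 0 °C): 228.8 × 332.0 = 75962 J
q3 (heat water 0.0→100.0 °C): 228.8 × 4.2 × 100.0 = 96096 J
q4 (vaporize at 100 °C): 228.8 × 2266.0 = 518461 J
q5 (heat steam 100.0→142.8 °C): 228.8 × 2.01 × 42.8 = 19683 J
Total: 9592 + 75962 + 96096 + 518461 + 19683 = 719794 J = 720 kJ

q = 720 kJ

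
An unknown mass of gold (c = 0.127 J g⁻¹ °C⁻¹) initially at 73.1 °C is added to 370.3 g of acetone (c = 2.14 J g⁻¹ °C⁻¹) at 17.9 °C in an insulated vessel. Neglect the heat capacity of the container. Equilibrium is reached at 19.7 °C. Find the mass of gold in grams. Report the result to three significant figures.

m = 210 g

q_gained = (370.3 × 2.14) × (19.7 − 17.9) = 1426 J
q_lost = m × 0.127 × (73.1 − 19.7) = 6.7818 m
m = 1426 / 6.7818 = 210 g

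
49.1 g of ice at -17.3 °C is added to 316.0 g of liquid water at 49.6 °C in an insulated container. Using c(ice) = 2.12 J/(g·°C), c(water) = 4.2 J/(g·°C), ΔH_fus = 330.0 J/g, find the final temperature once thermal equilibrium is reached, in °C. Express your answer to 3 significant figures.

T_f = 31.2 °C

Heat to bring ice to 0 °C and melt it: q₁ = 49.1×2.12×17.3 + 49.1×330.0 = 18004 J
Heat the water can supply cooling to 0 °C: 316.0×4.2×49.6 = 65829.1 J > q₁, so all ice melts.
Energy balance: 316.0×4.2×(49.6 − T) = 18004 + 49.1×4.2×(T − 0)
1327.2(49.6 − T) = 18004 + 206.22 T
65829.1 − 18004 = 1533.42 T
T = 47825.1 / 1533.42 = 31.19 °C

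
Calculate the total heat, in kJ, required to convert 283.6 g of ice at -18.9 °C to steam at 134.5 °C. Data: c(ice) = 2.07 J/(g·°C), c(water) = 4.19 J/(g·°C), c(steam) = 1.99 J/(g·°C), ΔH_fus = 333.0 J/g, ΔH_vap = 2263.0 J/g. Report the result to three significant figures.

q1 (heat ice -18.9→0.0 °C): 283.6 × 2.07 × 18.9 = 11095 J
q2 (melt at 0 °C): 283.6 × 333.0 = 94439 J
q3 (heat water 0.0→100.0 °C): 283.6 × 4.19 × 100.0 = 118828 J
q4 (vaporize at 100 °C): 283.6 × 2263.0 = 641787 J
q5 (heat steam 100.0→134.5 °C): 283.6 × 1.99 × 34.5 = 19471 J
Total: 11095 + 94439 + 118828 + 641787 + 19471 = 885620 J = 886 kJ

q = 886 kJ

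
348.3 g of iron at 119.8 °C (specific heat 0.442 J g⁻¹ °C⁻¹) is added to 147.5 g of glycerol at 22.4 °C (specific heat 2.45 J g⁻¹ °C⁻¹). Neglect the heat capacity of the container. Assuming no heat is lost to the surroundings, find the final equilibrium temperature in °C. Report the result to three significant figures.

Heat lost by iron = heat gained by glycerol.
(348.3)(0.442)(119.8 − T) = (147.5)(2.45)(T − 22.4)
153.9486 (119.8 − T) = 361.375 (T − 22.4)
18443 − 153.9486 T = 361.375 T − 8094.8
26537.8 = 515.3236 T
T = 51.50 °C

T_f = 51.5 °C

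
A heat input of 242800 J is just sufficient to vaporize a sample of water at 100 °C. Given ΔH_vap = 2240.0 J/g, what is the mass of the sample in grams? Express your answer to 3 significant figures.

m = 108 g

m = q / ΔH_vap = 242800 J / 2240.0 J/g = 108 g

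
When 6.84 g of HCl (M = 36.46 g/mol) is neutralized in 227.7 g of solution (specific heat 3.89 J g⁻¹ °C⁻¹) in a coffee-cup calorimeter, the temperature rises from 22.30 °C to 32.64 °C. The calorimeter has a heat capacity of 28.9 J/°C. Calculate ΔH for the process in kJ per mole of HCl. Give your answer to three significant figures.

ΔH = -50.4 kJ/mol

|ΔT| = |32.64 − 22.30| = 10.34 °C
|q_surr| = (227.7 × 3.89 + 28.9) × 10.34 = 914.653 × 10.34 = 9458 J
n(HCl) = 6.84 / 36.46 = 0.1876 mol
Temperature rose, so q_rxn = −|q_surr| = -9.458 kJ
ΔH = q_rxn / n = -50.42 kJ/mol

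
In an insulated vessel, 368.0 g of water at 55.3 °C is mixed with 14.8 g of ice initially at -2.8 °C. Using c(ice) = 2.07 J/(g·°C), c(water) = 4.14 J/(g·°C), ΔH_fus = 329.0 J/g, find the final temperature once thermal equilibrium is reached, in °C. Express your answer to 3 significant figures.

Heat to bring ice to 0 °C and melt it: q₁ = 14.8×2.07×2.8 + 14.8×329.0 = 4955.0 J
Heat the water can supply cooling to 0 °C: 368.0×4.14×55.3 = 84250.7 J > q₁, so all ice melts.
Energy balance: 368.0×4.14×(55.3 − T) = 4955.0 + 14.8×4.14×(T − 0)
1523.52(55.3 − T) = 4955.0 + 61.272 T
84250.7 − 4955.0 = 1584.792 T
T = 79295.7 / 1584.792 = 50.04 °C

T_f = 50.0 °C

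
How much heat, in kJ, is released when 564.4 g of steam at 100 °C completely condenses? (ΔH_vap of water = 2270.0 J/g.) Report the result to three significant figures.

q = m × ΔH_vap = 564.4 × 2270.0 = 1281000 J = 1280 kJ

q = 1280 kJ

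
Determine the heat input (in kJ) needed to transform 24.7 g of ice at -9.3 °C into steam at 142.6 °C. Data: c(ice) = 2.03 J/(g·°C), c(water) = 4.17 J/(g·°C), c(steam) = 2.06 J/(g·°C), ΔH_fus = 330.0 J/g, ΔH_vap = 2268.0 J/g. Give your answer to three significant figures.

q1 (heat ice -9.3→0.0 °C): 24.7 × 2.03 × 9.3 = 466 J
q2 (melt at 0 °C): 24.7 × 330.0 = 8151 J
q3 (heat water 0.0→100.0 °C): 24.7 × 4.17 × 100.0 = 10300 J
q4 (vaporize at 100 °C): 24.7 × 2268.0 = 56020 J
q5 (heat steam 100.0→142.6 °C): 24.7 × 2.06 × 42.6 = 2168 J
Total: 466 + 8151 + 10300 + 56020 + 2168 = 77105 J = 77.1 kJ

q = 77.1 kJ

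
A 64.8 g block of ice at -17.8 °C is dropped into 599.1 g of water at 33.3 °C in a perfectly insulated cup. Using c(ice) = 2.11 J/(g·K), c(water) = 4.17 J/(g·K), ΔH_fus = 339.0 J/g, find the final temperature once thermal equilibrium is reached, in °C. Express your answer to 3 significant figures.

T_f = 21.2 °C

Heat to bring ice to 0 °C and melt it: q₁ = 64.8×2.11×17.8 + 64.8×339.0 = 24401 J
Heat the water can supply cooling to 0 °C: 599.1×4.17×33.3 = 83191.6 J > q₁, so all ice melts.
Energy balance: 599.1×4.17×(33.3 − T) = 24401 + 64.8×4.17×(T − 0)
2498.247(33.3 − T) = 24401 + 270.216 T
83191.6 − 24401 = 2768.463 T
T = 58790.6 / 2768.463 = 21.24 °C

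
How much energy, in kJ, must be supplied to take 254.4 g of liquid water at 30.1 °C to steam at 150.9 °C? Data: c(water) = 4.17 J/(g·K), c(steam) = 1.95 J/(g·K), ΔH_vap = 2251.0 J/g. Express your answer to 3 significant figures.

q1 (heat water 30.1→100.0 °C): 254.4 × 4.17 × 69.9 = 74153 J
q2 (vaporize at 100 °C): 254.4 × 2251.0 = 572654 J
q3 (heat steam 100.0→150.9 °C): 254.4 × 1.95 × 50.9 = 25250 J
Total: 74153 + 572654 + 25250 = 672057 J = 672 kJ

q = 672 kJ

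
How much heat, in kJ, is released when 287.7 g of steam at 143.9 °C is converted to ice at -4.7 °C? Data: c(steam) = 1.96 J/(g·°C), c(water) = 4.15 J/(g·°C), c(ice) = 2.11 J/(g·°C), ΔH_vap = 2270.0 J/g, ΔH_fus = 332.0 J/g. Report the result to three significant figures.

q = 896 kJ

q1 (cool steam 143.9→100 °C): 287.7 × 1.96 × 43.9 = 24755 J
q2 (condense at 100 °C): 287.7 × 2270.0 = 653079 J
q3 (cool water 100→0 °C): 287.7 × 4.15 × 100.0 = 119396 J
q4 (freeze at 0 °C): 287.7 × 332.0 = 95516 J
q5 (cool ice 0→-4.7 °C): 287.7 × 2.11 × 4.7 = 2853 J
Total: 24755 + 653079 + 119396 + 95516 + 2853 = 895599 J = 896 kJ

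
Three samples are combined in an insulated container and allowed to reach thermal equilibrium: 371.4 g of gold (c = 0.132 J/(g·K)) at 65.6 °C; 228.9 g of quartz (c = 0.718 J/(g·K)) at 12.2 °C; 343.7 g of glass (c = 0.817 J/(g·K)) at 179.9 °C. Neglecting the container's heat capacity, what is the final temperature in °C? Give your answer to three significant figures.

Σ mᵢcᵢ(T − Tᵢ) = 0  ⇒  T = Σ mᵢcᵢTᵢ / Σ mᵢcᵢ
Σ mᵢcᵢ = 371.4×0.132 + 228.9×0.718 + 343.7×0.817 = 494.1779
Σ mᵢcᵢTᵢ = 49.0248×65.6 + 164.3502×12.2 + 280.8029×179.9 = 55738
T = 55738 / 494.1779 = 112.8 °C

T_f = 113 °C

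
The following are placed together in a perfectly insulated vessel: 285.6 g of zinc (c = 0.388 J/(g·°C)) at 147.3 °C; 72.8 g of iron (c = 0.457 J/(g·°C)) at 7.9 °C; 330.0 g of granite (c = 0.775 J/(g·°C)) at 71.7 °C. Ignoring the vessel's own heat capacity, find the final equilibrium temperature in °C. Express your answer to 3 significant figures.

Σ mᵢcᵢ(T − Tᵢ) = 0  ⇒  T = Σ mᵢcᵢTᵢ / Σ mᵢcᵢ
Σ mᵢcᵢ = 285.6×0.388 + 72.8×0.457 + 330.0×0.775 = 399.8324
Σ mᵢcᵢTᵢ = 110.8128×147.3 + 33.2696×7.9 + 255.75×71.7 = 34923
T = 34923 / 399.8324 = 87.34 °C

T_f = 87.3 °C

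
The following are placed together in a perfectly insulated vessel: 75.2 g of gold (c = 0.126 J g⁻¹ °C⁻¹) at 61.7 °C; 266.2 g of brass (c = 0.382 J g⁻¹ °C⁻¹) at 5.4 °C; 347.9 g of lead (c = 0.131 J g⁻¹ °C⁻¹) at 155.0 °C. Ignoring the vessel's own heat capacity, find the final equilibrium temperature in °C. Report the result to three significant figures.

Σ mᵢcᵢ(T − Tᵢ) = 0  ⇒  T = Σ mᵢcᵢTᵢ / Σ mᵢcᵢ
Σ mᵢcᵢ = 75.2×0.126 + 266.2×0.382 + 347.9×0.131 = 156.7385
Σ mᵢcᵢTᵢ = 9.4752×61.7 + 101.6884×5.4 + 45.5749×155.0 = 8197.8
T = 8197.8 / 156.7385 = 52.30 °C

T_f = 52.3 °C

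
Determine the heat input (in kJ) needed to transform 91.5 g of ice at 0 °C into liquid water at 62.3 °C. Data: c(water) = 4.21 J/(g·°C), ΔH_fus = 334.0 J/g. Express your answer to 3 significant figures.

q1 (melt at 0 °C): 91.5 × 334.0 = 30561 J
q2 (heat water 0.0→62.3 °C): 91.5 × 4.21 × 62.3 = 23999 J
Total: 30561 + 23999 = 54560 J = 54.6 kJ

q = 54.6 kJ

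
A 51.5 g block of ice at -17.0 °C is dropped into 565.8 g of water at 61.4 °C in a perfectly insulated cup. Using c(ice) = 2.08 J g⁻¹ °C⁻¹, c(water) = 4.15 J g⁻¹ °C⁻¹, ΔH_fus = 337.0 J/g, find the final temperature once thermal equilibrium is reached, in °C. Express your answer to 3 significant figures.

T_f = 48.8 °C

Heat to bring ice to 0 °C and melt it: q₁ = 51.5×2.08×17.0 + 51.5×337.0 = 19177 J
Heat the water can supply cooling to 0 °C: 565.8×4.15×61.4 = 144171 J > q₁, so all ice melts.
Energy balance: 565.8×4.15×(61.4 − T) = 19177 + 51.5×4.15×(T − 0)
2348.07(61.4 − T) = 19177 + 213.725 T
144171 − 19177 = 2561.795 T
T = 124994 / 2561.795 = 48.79 °C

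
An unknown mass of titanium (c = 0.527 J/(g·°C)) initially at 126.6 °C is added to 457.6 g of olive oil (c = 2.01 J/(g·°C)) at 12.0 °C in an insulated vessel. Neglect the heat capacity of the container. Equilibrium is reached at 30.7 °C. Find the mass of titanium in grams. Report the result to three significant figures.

q_gained = (457.6 × 2.01) × (30.7 − 12.0) = 17200 J
q_lost = m × 0.527 × (126.6 − 30.7) = 50.5393 m
m = 17200 / 50.5393 = 340 g

m = 340 g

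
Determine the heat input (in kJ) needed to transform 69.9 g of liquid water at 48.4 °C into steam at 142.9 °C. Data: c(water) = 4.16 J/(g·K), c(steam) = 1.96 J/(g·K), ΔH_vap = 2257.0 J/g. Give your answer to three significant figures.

q1 (heat water 48.4→100.0 °C): 69.9 × 4.16 × 51.6 = 15004 J
q2 (vaporize at 100 °C): 69.9 × 2257.0 = 157764 J
q3 (heat steam 100.0→142.9 °C): 69.9 × 1.96 × 42.9 = 5877 J
Total: 15004 + 157764 + 5877 = 178645 J = 179 kJ

q = 179 kJ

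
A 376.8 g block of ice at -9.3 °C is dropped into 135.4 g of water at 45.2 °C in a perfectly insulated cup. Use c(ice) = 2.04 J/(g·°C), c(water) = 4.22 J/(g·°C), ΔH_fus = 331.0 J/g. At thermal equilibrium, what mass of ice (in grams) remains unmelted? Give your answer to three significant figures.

Heat to warm all ice to 0 °C: 376.8×2.04×9.3 = 7148.6 J
Heat released by water cooling to 0 °C: 135.4×4.22×45.2 = 25827 J
25827 J < 7148.6 + 376.8×331.0 = 131869.4 J, so not all ice melts; final T = 0 °C.
Heat left for melting: 25827 − 7148.6 = 18678.4 J
Mass melted = 18678.4 / 331.0 = 56.43 g
Ice remaining = 376.8 − 56.43 = 320.37 g

m_ice remaining = 320 g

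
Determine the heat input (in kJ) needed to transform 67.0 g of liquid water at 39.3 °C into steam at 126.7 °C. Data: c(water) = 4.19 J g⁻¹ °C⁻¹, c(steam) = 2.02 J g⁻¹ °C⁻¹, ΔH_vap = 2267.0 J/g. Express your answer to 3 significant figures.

q1 (heat water 39.3→100.0 °C): 67.0 × 4.19 × 60.7 = 17040 J
q2 (vaporize at 100 °C): 67.0 × 2267.0 = 151889 J
q3 (heat steam 100.0→126.7 °C): 67.0 × 2.02 × 26.7 = 3614 J
Total: 17040 + 151889 + 3614 = 172543 J = 173 kJ

q = 173 kJ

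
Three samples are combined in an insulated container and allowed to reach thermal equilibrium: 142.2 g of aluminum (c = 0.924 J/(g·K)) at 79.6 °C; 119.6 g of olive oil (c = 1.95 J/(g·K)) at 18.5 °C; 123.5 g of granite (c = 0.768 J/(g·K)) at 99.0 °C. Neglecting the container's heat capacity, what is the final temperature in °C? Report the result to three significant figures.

Σ mᵢcᵢ(T − Tᵢ) = 0  ⇒  T = Σ mᵢcᵢTᵢ / Σ mᵢcᵢ
Σ mᵢcᵢ = 142.2×0.924 + 119.6×1.95 + 123.5×0.768 = 459.4608
Σ mᵢcᵢTᵢ = 131.3928×79.6 + 233.22×18.5 + 94.848×99.0 = 24163
T = 24163 / 459.4608 = 52.59 °C

T_f = 52.6 °C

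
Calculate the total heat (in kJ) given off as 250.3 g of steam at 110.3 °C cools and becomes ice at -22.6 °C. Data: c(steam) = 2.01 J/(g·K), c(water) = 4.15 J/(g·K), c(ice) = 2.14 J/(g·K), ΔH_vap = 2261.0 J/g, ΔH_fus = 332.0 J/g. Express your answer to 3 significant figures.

q = 770 kJ

q1 (cool steam 110.3→100 °C): 250.3 × 2.01 × 10.3 = 5182 J
q2 (condense at 100 °C): 250.3 × 2261.0 = 565928 J
q3 (cool water 100→0 °C): 250.3 × 4.15 × 100.0 = 103875 J
q4 (freeze at 0 °C): 250.3 × 332.0 = 83100 J
q5 (cool ice 0→-22.6 °C): 250.3 × 2.14 × 22.6 = 12106 J
Total: 5182 + 565928 + 103875 + 83100 + 12106 = 770191 J = 770 kJ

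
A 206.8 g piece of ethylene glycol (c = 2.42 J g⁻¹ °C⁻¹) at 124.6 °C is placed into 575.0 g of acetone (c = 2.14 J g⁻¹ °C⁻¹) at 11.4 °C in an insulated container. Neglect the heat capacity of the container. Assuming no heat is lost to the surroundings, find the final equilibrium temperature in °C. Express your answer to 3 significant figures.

T_f = 44.1 °C

Heat lost by ethylene glycol = heat gained by acetone.
(206.8)(2.42)(124.6 − T) = (575.0)(2.14)(T − 11.4)
500.456 (124.6 − T) = 1230.5 (T − 11.4)
62357 − 500.456 T = 1230.5 T − 14028
76385 = 1730.956 T
T = 44.13 °C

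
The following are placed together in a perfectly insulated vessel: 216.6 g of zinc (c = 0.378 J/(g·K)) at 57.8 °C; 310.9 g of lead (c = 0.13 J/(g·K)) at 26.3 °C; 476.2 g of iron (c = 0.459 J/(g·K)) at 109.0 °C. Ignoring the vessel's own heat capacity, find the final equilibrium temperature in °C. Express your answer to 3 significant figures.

T_f = 86.9 °C

Σ mᵢcᵢ(T − Tᵢ) = 0  ⇒  T = Σ mᵢcᵢTᵢ / Σ mᵢcᵢ
Σ mᵢcᵢ = 216.6×0.378 + 310.9×0.13 + 476.2×0.459 = 340.8676
Σ mᵢcᵢTᵢ = 81.8748×57.8 + 40.417×26.3 + 218.5758×109.0 = 29620
T = 29620 / 340.8676 = 86.90 °C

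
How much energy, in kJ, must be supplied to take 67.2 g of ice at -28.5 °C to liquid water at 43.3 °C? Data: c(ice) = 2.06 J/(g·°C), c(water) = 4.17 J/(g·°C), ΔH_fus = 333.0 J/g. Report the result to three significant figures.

q1 (heat ice -28.5→0.0 °C): 67.2 × 2.06 × 28.5 = 3945 J
q2 (melt at 0 °C): 67.2 × 333.0 = 22378 J
q3 (heat water 0.0→43.3 °C): 67.2 × 4.17 × 43.3 = 12134 J
Total: 3945 + 22378 + 12134 = 38457 J = 38.5 kJ

q = 38.5 kJ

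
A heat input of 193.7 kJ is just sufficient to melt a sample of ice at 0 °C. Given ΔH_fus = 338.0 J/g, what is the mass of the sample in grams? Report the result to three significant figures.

m = q / ΔH_fus = 193700 J / 338.0 J/g = 573 g

m = 573 g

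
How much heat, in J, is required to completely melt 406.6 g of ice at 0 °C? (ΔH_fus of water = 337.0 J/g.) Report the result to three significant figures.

q = m × ΔH_fus = 406.6 × 337.0 = 137000 J

q = 137000 J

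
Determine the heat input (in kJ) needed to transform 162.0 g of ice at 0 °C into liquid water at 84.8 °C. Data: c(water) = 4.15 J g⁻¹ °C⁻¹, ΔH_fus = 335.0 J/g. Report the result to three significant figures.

q1 (melt at 0 °C): 162.0 × 335.0 = 54270 J
q2 (heat water 0.0→84.8 °C): 162.0 × 4.15 × 84.8 = 57011 J
Total: 54270 + 57011 = 111281 J = 111 kJ

q = 111 kJ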